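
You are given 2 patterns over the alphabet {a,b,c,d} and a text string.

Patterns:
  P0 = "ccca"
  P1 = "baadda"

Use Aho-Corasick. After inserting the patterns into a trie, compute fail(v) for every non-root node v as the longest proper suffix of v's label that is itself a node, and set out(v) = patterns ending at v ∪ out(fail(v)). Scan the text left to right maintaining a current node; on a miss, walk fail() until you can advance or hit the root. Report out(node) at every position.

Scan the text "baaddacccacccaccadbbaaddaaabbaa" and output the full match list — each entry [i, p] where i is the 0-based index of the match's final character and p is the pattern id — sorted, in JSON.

Construct AC machine:
Trie nodes:
  0='ε' goto b→5 c→1
  1='c' goto c→2
  2='cc' goto c→3
  3='ccc' goto a→4
  4='ccca' goto ·  ←P0
  5='b' goto a→6
  6='ba' goto a→7
  7='baa' goto d→8
  8='baad' goto d→9
  9='baadd' goto a→10
  10='baadda' goto ·  ←P1

BFS fail/out derivation:
  fail(1) 'c': from fail(0)=0 chase 'c': 0 ⇒ 0;  out=∅∪out(0)=∅
  fail(5) 'b': from fail(0)=0 chase 'b': 0 ⇒ 0;  out=∅∪out(0)=∅
  fail(2) 'cc': from fail(1)=0 chase 'c': 0 ⇒ 1;  out=∅∪out(1)=∅
  fail(6) 'ba': from fail(5)=0 chase 'a': 0 ⇒ 0;  out=∅∪out(0)=∅
  fail(3) 'ccc': from fail(2)=1 chase 'c': 1 ⇒ 2;  out=∅∪out(2)=∅
  fail(7) 'baa': from fail(6)=0 chase 'a': 0 ⇒ 0;  out=∅∪out(0)=∅
  fail(4) 'ccca': from fail(3)=2 chase 'a': 2→1→0 ⇒ 0;  out={0}∪out(0)={0}
  fail(8) 'baad': from fail(7)=0 chase 'd': 0 ⇒ 0;  out=∅∪out(0)=∅
  fail(9) 'baadd': from fail(8)=0 chase 'd': 0 ⇒ 0;  out=∅∪out(0)=∅
  fail(10) 'baadda': from fail(9)=0 chase 'a': 0 ⇒ 0;  out={1}∪out(0)={1}

Run:
pos 0 'b': at 5
pos 1 'a': at 6
pos 2 'a': at 7
pos 3 'd': at 8
pos 4 'd': at 9
pos 5 'a': at 10  ** P1@[0:5]
pos 6 'c': at 1 (via fail)
pos 7 'c': at 2
pos 8 'c': at 3
pos 9 'a': at 4  ** P0@[6:9]
pos 10 'c': at 1 (via fail)
pos 11 'c': at 2
pos 12 'c': at 3
pos 13 'a': at 4  ** P0@[10:13]
pos 14 'c': at 1 (via fail)
pos 15 'c': at 2
pos 16 'a': at 0 (via fail)
pos 17 'd': at 0
pos 18 'b': at 5
pos 19 'b': at 5 (via fail)
pos 20 'a': at 6
pos 21 'a': at 7
pos 22 'd': at 8
pos 23 'd': at 9
pos 24 'a': at 10  ** P1@[19:24]
pos 25 'a': at 0 (via fail)
pos 26 'a': at 0
pos 27 'b': at 5
pos 28 'b': at 5 (via fail)
pos 29 'a': at 6
pos 30 'a': at 7

Matches: [[5,1],[9,0],[13,0],[24,1]]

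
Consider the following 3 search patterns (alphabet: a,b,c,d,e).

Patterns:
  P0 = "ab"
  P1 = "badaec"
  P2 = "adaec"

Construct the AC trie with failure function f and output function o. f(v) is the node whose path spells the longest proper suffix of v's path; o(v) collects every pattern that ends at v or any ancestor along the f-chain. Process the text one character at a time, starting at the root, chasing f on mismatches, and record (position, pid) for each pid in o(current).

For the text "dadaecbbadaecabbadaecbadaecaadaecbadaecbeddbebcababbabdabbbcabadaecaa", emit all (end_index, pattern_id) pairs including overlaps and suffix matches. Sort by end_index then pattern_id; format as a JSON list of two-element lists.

Build:
Trie (insert patterns):
  0='ε' goto a→1 b→3
  1='a' goto b→2 d→9
  2='ab' goto ·  ←P0
  3='b' goto a→4
  4='ba' goto d→5
  5='bad' goto a→6
  6='bada' goto e→7
  7='badae' goto c→8
  8='badaec' goto ·  ←P1
  9='ad' goto a→10
  10='ada' goto e→11
  11='adae' goto c→12
  12='adaec' goto ·  ←P2

BFS fail/out derivation:
  n1('a'): parent n0 fail=0; on 'a' 0 → fail=0;  out ∅∪∅=∅
  n3('b'): parent n0 fail=0; on 'b' 0 → fail=0;  out ∅∪∅=∅
  n2('ab'): parent n1 fail=0; on 'b' 0 → fail=3;  out {0}∪∅={0}
  n4('ba'): parent n3 fail=0; on 'a' 0 → fail=1;  out ∅∪∅=∅
  n9('ad'): parent n1 fail=0; on 'd' 0 → fail=0;  out ∅∪∅=∅
  n5('bad'): parent n4 fail=1; on 'd' 1 → fail=9;  out ∅∪∅=∅
  n10('ada'): parent n9 fail=0; on 'a' 0 → fail=1;  out ∅∪∅=∅
  n6('bada'): parent n5 fail=9; on 'a' 9 → fail=10;  out ∅∪∅=∅
  n11('adae'): parent n10 fail=1; on 'e' 1→0 → fail=0;  out ∅∪∅=∅
  n7('badae'): parent n6 fail=10; on 'e' 10 → fail=11;  out ∅∪∅=∅
  n12('adaec'): parent n11 fail=0; on 'c' 0 → fail=0;  out {2}∪∅={2}
  n8('badaec'): parent n7 fail=11; on 'c' 11 → fail=12;  out {1}∪{2}={1,2}

Scan:
[0] read 'd'  n0⇒n0
[1] read 'a'  n0⇒n1
[2] read 'd'  n1⇒n9
[3] read 'a'  n9⇒n10
[4] read 'e'  n10⇒n11
[5] read 'c'  n11⇒n12  emit P2@[1:5]
[6] read 'b'  n12⇒n3 (fail-walked)
[7] read 'b'  n3⇒n3 (fail-walked)
[8] read 'a'  n3⇒n4
[9] read 'd'  n4⇒n5
[10] read 'a'  n5⇒n6
[11] read 'e'  n6⇒n7
[12] read 'c'  n7⇒n8  emit P1@[7:12],P2@[8:12]
[13] read 'a'  n8⇒n1 (fail-walked)
[14] read 'b'  n1⇒n2  emit P0@[13:14]
[15] read 'b'  n2⇒n3 (fail-walked)
[16] read 'a'  n3⇒n4
[17] read 'd'  n4⇒n5
[18] read 'a'  n5⇒n6
[19] read 'e'  n6⇒n7
[20] read 'c'  n7⇒n8  emit P1@[15:20],P2@[16:20]
[21] read 'b'  n8⇒n3 (fail-walked)
[22] read 'a'  n3⇒n4
[23] read 'd'  n4⇒n5
[24] read 'a'  n5⇒n6
[25] read 'e'  n6⇒n7
[26] read 'c'  n7⇒n8  emit P1@[21:26],P2@[22:26]
[27] read 'a'  n8⇒n1 (fail-walked)
[28] read 'a'  n1⇒n1 (fail-walked)
[29] read 'd'  n1⇒n9
[30] read 'a'  n9⇒n10
[31] read 'e'  n10⇒n11
[32] read 'c'  n11⇒n12  emit P2@[28:32]
[33] read 'b'  n12⇒n3 (fail-walked)
[34] read 'a'  n3⇒n4
[35] read 'd'  n4⇒n5
[36] read 'a'  n5⇒n6
[37] read 'e'  n6⇒n7
[38] read 'c'  n7⇒n8  emit P1@[33:38],P2@[34:38]
[39] read 'b'  n8⇒n3 (fail-walked)
[40] read 'e'  n3⇒n0 (fail-walked)
[41] read 'd'  n0⇒n0
[42] read 'd'  n0⇒n0
[43] read 'b'  n0⇒n3
[44] read 'e'  n3⇒n0 (fail-walked)
[45] read 'b'  n0⇒n3
[46] read 'c'  n3⇒n0 (fail-walked)
[47] read 'a'  n0⇒n1
[48] read 'b'  n1⇒n2  emit P0@[47:48]
[49] read 'a'  n2⇒n4 (fail-walked)
[50] read 'b'  n4⇒n2 (fail-walked)  emit P0@[49:50]
[51] read 'b'  n2⇒n3 (fail-walked)
[52] read 'a'  n3⇒n4
[53] read 'b'  n4⇒n2 (fail-walked)  emit P0@[52:53]
[54] read 'd'  n2⇒n0 (fail-walked)
[55] read 'a'  n0⇒n1
[56] read 'b'  n1⇒n2  emit P0@[55:56]
[57] read 'b'  n2⇒n3 (fail-walked)
[58] read 'b'  n3⇒n3 (fail-walked)
[59] read 'c'  n3⇒n0 (fail-walked)
[60] read 'a'  n0⇒n1
[61] read 'b'  n1⇒n2  emit P0@[60:61]
[62] read 'a'  n2⇒n4 (fail-walked)
[63] read 'd'  n4⇒n5
[64] read 'a'  n5⇒n6
[65] read 'e'  n6⇒n7
[66] read 'c'  n7⇒n8  emit P1@[61:66],P2@[62:66]
[67] read 'a'  n8⇒n1 (fail-walked)
[68] read 'a'  n1⇒n1 (fail-walked)

Result: [[5,2],[12,1],[12,2],[14,0],[20,1],[20,2],[26,1],[26,2],[32,2],[38,1],[38,2],[48,0],[50,0],[53,0],[56,0],[61,0],[66,1],[66,2]]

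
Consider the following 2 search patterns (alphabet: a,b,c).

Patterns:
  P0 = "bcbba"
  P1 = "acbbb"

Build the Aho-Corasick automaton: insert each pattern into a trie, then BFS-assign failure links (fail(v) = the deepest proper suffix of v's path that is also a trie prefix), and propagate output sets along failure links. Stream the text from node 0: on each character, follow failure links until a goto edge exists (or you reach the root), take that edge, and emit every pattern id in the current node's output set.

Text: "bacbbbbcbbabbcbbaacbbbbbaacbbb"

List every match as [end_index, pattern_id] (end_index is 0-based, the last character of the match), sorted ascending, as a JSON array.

Build automaton:
Trie nodes:
  0='ε' goto a→6 b→1
  1='b' goto c→2
  2='bc' goto b→3
  3='bcb' goto b→4
  4='bcbb' goto a→5
  5='bcbba' goto ·  [P0 ends]
  6='a' goto c→7
  7='ac' goto b→8
  8='acb' goto b→9
  9='acbb' goto b→10
  10='acbbb' goto ·  [P1 ends]

BFS fail/out derivation:
  n1('b'): parent n0 fail=0; on 'b' 0 → fail=0;  out ∅∪∅=∅
  n6('a'): parent n0 fail=0; on 'a' 0 → fail=0;  out ∅∪∅=∅
  n2('bc'): parent n1 fail=0; on 'c' 0 → fail=0;  out ∅∪∅=∅
  n7('ac'): parent n6 fail=0; on 'c' 0 → fail=0;  out ∅∪∅=∅
  n3('bcb'): parent n2 fail=0; on 'b' 0 → fail=1;  out ∅∪∅=∅
  n8('acb'): parent n7 fail=0; on 'b' 0 → fail=1;  out ∅∪∅=∅
  n4('bcbb'): parent n3 fail=1; on 'b' 1→0 → fail=1;  out ∅∪∅=∅
  n9('acbb'): parent n8 fail=1; on 'b' 1→0 → fail=1;  out ∅∪∅=∅
  n5('bcbba'): parent n4 fail=1; on 'a' 1→0 → fail=6;  out {0}∪∅={0}
  n10('acbbb'): parent n9 fail=1; on 'b' 1→0 → fail=1;  out {1}∪∅={1}

Run:
[0] read 'b'  n0⇒n1
[1] read 'a'  n1⇒n6 (fail-walked)
[2] read 'c'  n6⇒n7
[3] read 'b'  n7⇒n8
[4] read 'b'  n8⇒n9
[5] read 'b'  n9⇒n10  emit P1@[1:5]
[6] read 'b'  n10⇒n1 (fail-walked)
[7] read 'c'  n1⇒n2
[8] read 'b'  n2⇒n3
[9] read 'b'  n3⇒n4
[10] read 'a'  n4⇒n5  emit P0@[6:10]
[11] read 'b'  n5⇒n1 (fail-walked)
[12] read 'b'  n1⇒n1 (fail-walked)
[13] read 'c'  n1⇒n2
[14] read 'b'  n2⇒n3
[15] read 'b'  n3⇒n4
[16] read 'a'  n4⇒n5  emit P0@[12:16]
[17] read 'a'  n5⇒n6 (fail-walked)
[18] read 'c'  n6⇒n7
[19] read 'b'  n7⇒n8
[20] read 'b'  n8⇒n9
[21] read 'b'  n9⇒n10  emit P1@[17:21]
[22] read 'b'  n10⇒n1 (fail-walked)
[23] read 'b'  n1⇒n1 (fail-walked)
[24] read 'a'  n1⇒n6 (fail-walked)
[25] read 'a'  n6⇒n6 (fail-walked)
[26] read 'c'  n6⇒n7
[27] read 'b'  n7⇒n8
[28] read 'b'  n8⇒n9
[29] read 'b'  n9⇒n10  emit P1@[25:29]

Matches: [[5,1],[10,0],[16,0],[21,1],[29,1]]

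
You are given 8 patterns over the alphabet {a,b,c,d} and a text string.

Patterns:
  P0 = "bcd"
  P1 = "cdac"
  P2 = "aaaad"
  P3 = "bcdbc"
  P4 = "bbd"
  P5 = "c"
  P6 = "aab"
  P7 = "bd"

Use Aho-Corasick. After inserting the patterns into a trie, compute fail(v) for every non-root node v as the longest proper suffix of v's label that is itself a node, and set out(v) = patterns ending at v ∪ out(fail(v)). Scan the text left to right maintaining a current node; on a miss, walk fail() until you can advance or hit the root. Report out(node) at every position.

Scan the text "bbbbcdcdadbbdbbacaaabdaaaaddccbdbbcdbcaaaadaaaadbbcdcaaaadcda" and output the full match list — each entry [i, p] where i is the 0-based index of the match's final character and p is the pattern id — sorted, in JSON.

Build:
Trie nodes:
  0='ε' goto a→8 b→1 c→4
  1='b' goto b→15 c→2 d→18
  2='bc' goto d→3
  3='bcd' goto b→13  ←P0
  4='c' goto d→5  ←P5
  5='cd' goto a→6
  6='cda' goto c→7
  7='cdac' goto ·  ←P1
  8='a' goto a→9
  9='aa' goto a→10 b→17
  10='aaa' goto a→11
  11='aaaa' goto d→12
  12='aaaad' goto ·  ←P2
  13='bcdb' goto c→14
  14='bcdbc' goto ·  ←P3
  15='bb' goto d→16
  16='bbd' goto ·  ←P4
  17='aab' goto ·  ←P6
  18='bd' goto ·  ←P7

Failure links (BFS by depth):
  n1('b'): parent n0 fail=0; on 'b' 0 → fail=0;  out ∅∪∅=∅
  n4('c'): parent n0 fail=0; on 'c' 0 → fail=0;  out {5}∪∅={5}
  n8('a'): parent n0 fail=0; on 'a' 0 → fail=0;  out ∅∪∅=∅
  n2('bc'): parent n1 fail=0; on 'c' 0 → fail=4;  out ∅∪{5}={5}
  n5('cd'): parent n4 fail=0; on 'd' 0 → fail=0;  out ∅∪∅=∅
  n9('aa'): parent n8 fail=0; on 'a' 0 → fail=8;  out ∅∪∅=∅
  n15('bb'): parent n1 fail=0; on 'b' 0 → fail=1;  out ∅∪∅=∅
  n18('bd'): parent n1 fail=0; on 'd' 0 → fail=0;  out {7}∪∅={7}
  n3('bcd'): parent n2 fail=4; on 'd' 4 → fail=5;  out {0}∪∅={0}
  n6('cda'): parent n5 fail=0; on 'a' 0 → fail=8;  out ∅∪∅=∅
  n10('aaa'): parent n9 fail=8; on 'a' 8 → fail=9;  out ∅∪∅=∅
  n16('bbd'): parent n15 fail=1; on 'd' 1 → fail=18;  out {4}∪{7}={4,7}
  n17('aab'): parent n9 fail=8; on 'b' 8→0 → fail=1;  out {6}∪∅={6}
  n7('cdac'): parent n6 fail=8; on 'c' 8→0 → fail=4;  out {1}∪{5}={1,5}
  n11('aaaa'): parent n10 fail=9; on 'a' 9 → fail=10;  out ∅∪∅=∅
  n13('bcdb'): parent n3 fail=5; on 'b' 5→0 → fail=1;  out ∅∪∅=∅
  n12('aaaad'): parent n11 fail=10; on 'd' 10→9→8→0 → fail=0;  out {2}∪∅={2}
  n14('bcdbc'): parent n13 fail=1; on 'c' 1 → fail=2;  out {3}∪{5}={3,5}

Run:
[0] read 'b'  n0⇒n1
[1] read 'b'  n1⇒n15
[2] read 'b'  n15⇒n15 (via fail)
[3] read 'b'  n15⇒n15 (via fail)
[4] read 'c'  n15⇒n2 (via fail)  ** P5@[4:4]
[5] read 'd'  n2⇒n3  ** P0@[3:5]
[6] read 'c'  n3⇒n4 (via fail)  ** P5@[6:6]
[7] read 'd'  n4⇒n5
[8] read 'a'  n5⇒n6
[9] read 'd'  n6⇒n0 (via fail)
[10] read 'b'  n0⇒n1
[11] read 'b'  n1⇒n15
[12] read 'd'  n15⇒n16  ** P4@[10:12],P7@[11:12]
[13] read 'b'  n16⇒n1 (via fail)
[14] read 'b'  n1⇒n15
[15] read 'a'  n15⇒n8 (via fail)
[16] read 'c'  n8⇒n4 (via fail)  ** P5@[16:16]
[17] read 'a'  n4⇒n8 (via fail)
[18] read 'a'  n8⇒n9
[19] read 'a'  n9⇒n10
[20] read 'b'  n10⇒n17 (via fail)  ** P6@[18:20]
[21] read 'd'  n17⇒n18 (via fail)  ** P7@[20:21]
[22] read 'a'  n18⇒n8 (via fail)
[23] read 'a'  n8⇒n9
[24] read 'a'  n9⇒n10
[25] read 'a'  n10⇒n11
[26] read 'd'  n11⇒n12  ** P2@[22:26]
[27] read 'd'  n12⇒n0 (via fail)
[28] read 'c'  n0⇒n4  ** P5@[28:28]
[29] read 'c'  n4⇒n4 (via fail)  ** P5@[29:29]
[30] read 'b'  n4⇒n1 (via fail)
[31] read 'd'  n1⇒n18  ** P7@[30:31]
[32] read 'b'  n18⇒n1 (via fail)
[33] read 'b'  n1⇒n15
[34] read 'c'  n15⇒n2 (via fail)  ** P5@[34:34]
[35] read 'd'  n2⇒n3  ** P0@[33:35]
[36] read 'b'  n3⇒n13
[37] read 'c'  n13⇒n14  ** P3@[33:37],P5@[37:37]
[38] read 'a'  n14⇒n8 (via fail)
[39] read 'a'  n8⇒n9
[40] read 'a'  n9⇒n10
[41] read 'a'  n10⇒n11
[42] read 'd'  n11⇒n12  ** P2@[38:42]
[43] read 'a'  n12⇒n8 (via fail)
[44] read 'a'  n8⇒n9
[45] read 'a'  n9⇒n10
[46] read 'a'  n10⇒n11
[47] read 'd'  n11⇒n12  ** P2@[43:47]
[48] read 'b'  n12⇒n1 (via fail)
[49] read 'b'  n1⇒n15
[50] read 'c'  n15⇒n2 (via fail)  ** P5@[50:50]
[51] read 'd'  n2⇒n3  ** P0@[49:51]
[52] read 'c'  n3⇒n4 (via fail)  ** P5@[52:52]
[53] read 'a'  n4⇒n8 (via fail)
[54] read 'a'  n8⇒n9
[55] read 'a'  n9⇒n10
[56] read 'a'  n10⇒n11
[57] read 'd'  n11⇒n12  ** P2@[53:57]
[58] read 'c'  n12⇒n4 (via fail)  ** P5@[58:58]
[59] read 'd'  n4⇒n5
[60] read 'a'  n5⇒n6

Result: [[4,5],[5,0],[6,5],[12,4],[12,7],[16,5],[20,6],[21,7],[26,2],[28,5],[29,5],[31,7],[34,5],[35,0],[37,3],[37,5],[42,2],[47,2],[50,5],[51,0],[52,5],[57,2],[58,5]]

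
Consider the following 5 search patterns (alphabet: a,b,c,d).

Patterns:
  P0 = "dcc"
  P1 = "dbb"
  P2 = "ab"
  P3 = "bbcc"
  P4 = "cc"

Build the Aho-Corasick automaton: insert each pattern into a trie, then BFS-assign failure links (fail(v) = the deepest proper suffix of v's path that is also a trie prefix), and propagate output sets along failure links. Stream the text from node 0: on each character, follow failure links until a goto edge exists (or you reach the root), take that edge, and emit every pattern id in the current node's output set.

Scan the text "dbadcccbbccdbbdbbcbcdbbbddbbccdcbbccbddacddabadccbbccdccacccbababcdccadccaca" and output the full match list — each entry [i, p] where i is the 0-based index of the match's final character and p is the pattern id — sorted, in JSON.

Build automaton:
Trie nodes:
  0='ε' goto a→6 b→8 c→12 d→1
  1='d' goto b→4 c→2
  2='dc' goto c→3
  3='dcc' goto ·  [P0 ends]
  4='db' goto b→5
  5='dbb' goto ·  [P1 ends]
  6='a' goto b→7
  7='ab' goto ·  [P2 ends]
  8='b' goto b→9
  9='bb' goto c→10
  10='bbc' goto c→11
  11='bbcc' goto ·  [P3 ends]
  12='c' goto c→13
  13='cc' goto ·  [P4 ends]

BFS fail/out derivation:
  fail(1) 'd': from fail(0)=0 chase 'd': 0 ⇒ 0;  out=∅∪out(0)=∅
  fail(6) 'a': from fail(0)=0 chase 'a': 0 ⇒ 0;  out=∅∪out(0)=∅
  fail(8) 'b': from fail(0)=0 chase 'b': 0 ⇒ 0;  out=∅∪out(0)=∅
  fail(12) 'c': from fail(0)=0 chase 'c': 0 ⇒ 0;  out=∅∪out(0)=∅
  fail(2) 'dc': from fail(1)=0 chase 'c': 0 ⇒ 12;  out=∅∪out(12)=∅
  fail(4) 'db': from fail(1)=0 chase 'b': 0 ⇒ 8;  out=∅∪out(8)=∅
  fail(7) 'ab': from fail(6)=0 chase 'b': 0 ⇒ 8;  out={2}∪out(8)={2}
  fail(9) 'bb': from fail(8)=0 chase 'b': 0 ⇒ 8;  out=∅∪out(8)=∅
  fail(13) 'cc': from fail(12)=0 chase 'c': 0 ⇒ 12;  out={4}∪out(12)={4}
  fail(3) 'dcc': from fail(2)=12 chase 'c': 12 ⇒ 13;  out={0}∪out(13)={0,4}
  fail(5) 'dbb': from fail(4)=8 chase 'b': 8 ⇒ 9;  out={1}∪out(9)={1}
  fail(10) 'bbc': from fail(9)=8 chase 'c': 8→0 ⇒ 12;  out=∅∪out(12)=∅
  fail(11) 'bbcc': from fail(10)=12 chase 'c': 12 ⇒ 13;  out={3}∪out(13)={3,4}

Scan:
i=0 'd': node 0→1
i=1 'b': node 1→4
i=2 'a': node 4→6 (fail-walked)
i=3 'd': node 6→1 (fail-walked)
i=4 'c': node 1→2
i=5 'c': node 2→3  → match P0@[3:5],P4@[4:5]
i=6 'c': node 3→13 (fail-walked)  → match P4@[5:6]
i=7 'b': node 13→8 (fail-walked)
i=8 'b': node 8→9
i=9 'c': node 9→10
i=10 'c': node 10→11  → match P3@[7:10],P4@[9:10]
i=11 'd': node 11→1 (fail-walked)
i=12 'b': node 1→4
i=13 'b': node 4→5  → match P1@[11:13]
i=14 'd': node 5→1 (fail-walked)
i=15 'b': node 1→4
i=16 'b': node 4→5  → match P1@[14:16]
i=17 'c': node 5→10 (fail-walked)
i=18 'b': node 10→8 (fail-walked)
i=19 'c': node 8→12 (fail-walked)
i=20 'd': node 12→1 (fail-walked)
i=21 'b': node 1→4
i=22 'b': node 4→5  → match P1@[20:22]
i=23 'b': node 5→9 (fail-walked)
i=24 'd': node 9→1 (fail-walked)
i=25 'd': node 1→1 (fail-walked)
i=26 'b': node 1→4
i=27 'b': node 4→5  → match P1@[25:27]
i=28 'c': node 5→10 (fail-walked)
i=29 'c': node 10→11  → match P3@[26:29],P4@[28:29]
i=30 'd': node 11→1 (fail-walked)
i=31 'c': node 1→2
i=32 'b': node 2→8 (fail-walked)
i=33 'b': node 8→9
i=34 'c': node 9→10
i=35 'c': node 10→11  → match P3@[32:35],P4@[34:35]
i=36 'b': node 11→8 (fail-walked)
i=37 'd': node 8→1 (fail-walked)
i=38 'd': node 1→1 (fail-walked)
i=39 'a': node 1→6 (fail-walked)
i=40 'c': node 6→12 (fail-walked)
i=41 'd': node 12→1 (fail-walked)
i=42 'd': node 1→1 (fail-walked)
i=43 'a': node 1→6 (fail-walked)
i=44 'b': node 6→7  → match P2@[43:44]
i=45 'a': node 7→6 (fail-walked)
i=46 'd': node 6→1 (fail-walked)
i=47 'c': node 1→2
i=48 'c': node 2→3  → match P0@[46:48],P4@[47:48]
i=49 'b': node 3→8 (fail-walked)
i=50 'b': node 8→9
i=51 'c': node 9→10
i=52 'c': node 10→11  → match P3@[49:52],P4@[51:52]
i=53 'd': node 11→1 (fail-walked)
i=54 'c': node 1→2
i=55 'c': node 2→3  → match P0@[53:55],P4@[54:55]
i=56 'a': node 3→6 (fail-walked)
i=57 'c': node 6→12 (fail-walked)
i=58 'c': node 12→13  → match P4@[57:58]
i=59 'c': node 13→13 (fail-walked)  → match P4@[58:59]
i=60 'b': node 13→8 (fail-walked)
i=61 'a': node 8→6 (fail-walked)
i=62 'b': node 6→7  → match P2@[61:62]
i=63 'a': node 7→6 (fail-walked)
i=64 'b': node 6→7  → match P2@[63:64]
i=65 'c': node 7→12 (fail-walked)
i=66 'd': node 12→1 (fail-walked)
i=67 'c': node 1→2
i=68 'c': node 2→3  → match P0@[66:68],P4@[67:68]
i=69 'a': node 3→6 (fail-walked)
i=70 'd': node 6→1 (fail-walked)
i=71 'c': node 1→2
i=72 'c': node 2→3  → match P0@[70:72],P4@[71:72]
i=73 'a': node 3→6 (fail-walked)
i=74 'c': node 6→12 (fail-walked)
i=75 'a': node 12→6 (fail-walked)

Result: [[5,0],[5,4],[6,4],[10,3],[10,4],[13,1],[16,1],[22,1],[27,1],[29,3],[29,4],[35,3],[35,4],[44,2],[48,0],[48,4],[52,3],[52,4],[55,0],[55,4],[58,4],[59,4],[62,2],[64,2],[68,0],[68,4],[72,0],[72,4]]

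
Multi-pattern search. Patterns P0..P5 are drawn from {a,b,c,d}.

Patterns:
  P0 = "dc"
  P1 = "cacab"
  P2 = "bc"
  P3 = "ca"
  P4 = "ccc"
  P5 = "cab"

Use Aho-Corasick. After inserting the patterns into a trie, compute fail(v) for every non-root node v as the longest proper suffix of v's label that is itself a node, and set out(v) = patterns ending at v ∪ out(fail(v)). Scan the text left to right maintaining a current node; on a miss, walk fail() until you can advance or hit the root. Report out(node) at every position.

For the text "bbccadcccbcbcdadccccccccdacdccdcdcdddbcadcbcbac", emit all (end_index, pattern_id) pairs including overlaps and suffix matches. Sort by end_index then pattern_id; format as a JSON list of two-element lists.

Build:
Trie (insert patterns):
  0='ε' goto b→8 c→3 d→1
  1='d' goto c→2
  2='dc' goto ·  [P0 ends]
  3='c' goto a→4 c→10
  4='ca' goto b→12 c→5  [P3 ends]
  5='cac' goto a→6
  6='caca' goto b→7
  7='cacab' goto ·  [P1 ends]
  8='b' goto c→9
  9='bc' goto ·  [P2 ends]
  10='cc' goto c→11
  11='ccc' goto ·  [P4 ends]
  12='cab' goto ·  [P5 ends]

BFS fail/out derivation:
  n1('d'): parent n0 fail=0; on 'd' 0 → fail=0;  out ∅∪∅=∅
  n3('c'): parent n0 fail=0; on 'c' 0 → fail=0;  out ∅∪∅=∅
  n8('b'): parent n0 fail=0; on 'b' 0 → fail=0;  out ∅∪∅=∅
  n2('dc'): parent n1 fail=0; on 'c' 0 → fail=3;  out {0}∪∅={0}
  n4('ca'): parent n3 fail=0; on 'a' 0 → fail=0;  out {3}∪∅={3}
  n9('bc'): parent n8 fail=0; on 'c' 0 → fail=3;  out {2}∪∅={2}
  n10('cc'): parent n3 fail=0; on 'c' 0 → fail=3;  out ∅∪∅=∅
  n5('cac'): parent n4 fail=0; on 'c' 0 → fail=3;  out ∅∪∅=∅
  n11('ccc'): parent n10 fail=3; on 'c' 3 → fail=10;  out {4}∪∅={4}
  n12('cab'): parent n4 fail=0; on 'b' 0 → fail=8;  out {5}∪∅={5}
  n6('caca'): parent n5 fail=3; on 'a' 3 → fail=4;  out ∅∪{3}={3}
  n7('cacab'): parent n6 fail=4; on 'b' 4 → fail=12;  out {1}∪{5}={1,5}

Run:
i=0 'b': node 0→8
i=1 'b': node 8→8 ·f
i=2 'c': node 8→9  emit P2@[1:2]
i=3 'c': node 9→10 ·f
i=4 'a': node 10→4 ·f  emit P3@[3:4]
i=5 'd': node 4→1 ·f
i=6 'c': node 1→2  emit P0@[5:6]
i=7 'c': node 2→10 ·f
i=8 'c': node 10→11  emit P4@[6:8]
i=9 'b': node 11→8 ·f
i=10 'c': node 8→9  emit P2@[9:10]
i=11 'b': node 9→8 ·f
i=12 'c': node 8→9  emit P2@[11:12]
i=13 'd': node 9→1 ·f
i=14 'a': node 1→0 ·f
i=15 'd': node 0→1
i=16 'c': node 1→2  emit P0@[15:16]
i=17 'c': node 2→10 ·f
i=18 'c': node 10→11  emit P4@[16:18]
i=19 'c': node 11→11 ·f  emit P4@[17:19]
i=20 'c': node 11→11 ·f  emit P4@[18:20]
i=21 'c': node 11→11 ·f  emit P4@[19:21]
i=22 'c': node 11→11 ·f  emit P4@[20:22]
i=23 'c': node 11→11 ·f  emit P4@[21:23]
i=24 'd': node 11→1 ·f
i=25 'a': node 1→0 ·f
i=26 'c': node 0→3
i=27 'd': node 3→1 ·f
i=28 'c': node 1→2  emit P0@[27:28]
i=29 'c': node 2→10 ·f
i=30 'd': node 10→1 ·f
i=31 'c': node 1→2  emit P0@[30:31]
i=32 'd': node 2→1 ·f
i=33 'c': node 1→2  emit P0@[32:33]
i=34 'd': node 2→1 ·f
i=35 'd': node 1→1 ·f
i=36 'd': node 1→1 ·f
i=37 'b': node 1→8 ·f
i=38 'c': node 8→9  emit P2@[37:38]
i=39 'a': node 9→4 ·f  emit P3@[38:39]
i=40 'd': node 4→1 ·f
i=41 'c': node 1→2  emit P0@[40:41]
i=42 'b': node 2→8 ·f
i=43 'c': node 8→9  emit P2@[42:43]
i=44 'b': node 9→8 ·f
i=45 'a': node 8→0 ·f
i=46 'c': node 0→3

Result: [[2,2],[4,3],[6,0],[8,4],[10,2],[12,2],[16,0],[18,4],[19,4],[20,4],[21,4],[22,4],[23,4],[28,0],[31,0],[33,0],[38,2],[39,3],[41,0],[43,2]]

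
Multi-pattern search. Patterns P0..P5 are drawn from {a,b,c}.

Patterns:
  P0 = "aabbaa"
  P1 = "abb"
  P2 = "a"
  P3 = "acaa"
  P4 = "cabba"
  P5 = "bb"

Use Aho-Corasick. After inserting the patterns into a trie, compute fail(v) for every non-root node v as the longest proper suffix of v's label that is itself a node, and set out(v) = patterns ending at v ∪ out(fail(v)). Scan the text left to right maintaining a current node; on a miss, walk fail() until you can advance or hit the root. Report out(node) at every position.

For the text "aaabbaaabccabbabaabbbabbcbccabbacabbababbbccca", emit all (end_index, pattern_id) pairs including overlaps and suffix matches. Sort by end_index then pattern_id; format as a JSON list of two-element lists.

Build:
Trie (insert patterns):
  n0 'ε': a→1 b→17 c→12
  n1 'a': a→2 b→7 c→9  [P2 ends]
  n2 'aa': b→3
  n3 'aab': b→4
  n4 'aabb': a→5
  n5 'aabba': a→6
  n6 'aabbaa': ·  [P0 ends]
  n7 'ab': b→8
  n8 'abb': ·  [P1 ends]
  n9 'ac': a→10
  n10 'aca': a→11
  n11 'acaa': ·  [P3 ends]
  n12 'c': a→13
  n13 'ca': b→14
  n14 'cab': b→15
  n15 'cabb': a→16
  n16 'cabba': ·  [P4 ends]
  n17 'b': b→18
  n18 'bb': ·  [P5 ends]

BFS fail/out derivation:
  fail(1) 'a': from fail(0)=0 chase 'a': 0 ⇒ 0;  out={2}∪out(0)={2}
  fail(12) 'c': from fail(0)=0 chase 'c': 0 ⇒ 0;  out=∅∪out(0)=∅
  fail(17) 'b': from fail(0)=0 chase 'b': 0 ⇒ 0;  out=∅∪out(0)=∅
  fail(2) 'aa': from fail(1)=0 chase 'a': 0 ⇒ 1;  out=∅∪out(1)={2}
  fail(7) 'ab': from fail(1)=0 chase 'b': 0 ⇒ 17;  out=∅∪out(17)=∅
  fail(9) 'ac': from fail(1)=0 chase 'c': 0 ⇒ 12;  out=∅∪out(12)=∅
  fail(13) 'ca': from fail(12)=0 chase 'a': 0 ⇒ 1;  out=∅∪out(1)={2}
  fail(18) 'bb': from fail(17)=0 chase 'b': 0 ⇒ 17;  out={5}∪out(17)={5}
  fail(3) 'aab': from fail(2)=1 chase 'b': 1 ⇒ 7;  out=∅∪out(7)=∅
  fail(8) 'abb': from fail(7)=17 chase 'b': 17 ⇒ 18;  out={1}∪out(18)={1,5}
  fail(10) 'aca': from fail(9)=12 chase 'a': 12 ⇒ 13;  out=∅∪out(13)={2}
  fail(14) 'cab': from fail(13)=1 chase 'b': 1 ⇒ 7;  out=∅∪out(7)=∅
  fail(4) 'aabb': from fail(3)=7 chase 'b': 7 ⇒ 8;  out=∅∪out(8)={1,5}
  fail(11) 'acaa': from fail(10)=13 chase 'a': 13→1 ⇒ 2;  out={3}∪out(2)={2,3}
  fail(15) 'cabb': from fail(14)=7 chase 'b': 7 ⇒ 8;  out=∅∪out(8)={1,5}
  fail(5) 'aabba': from fail(4)=8 chase 'a': 8→18→17→0 ⇒ 1;  out=∅∪out(1)={2}
  fail(16) 'cabba': from fail(15)=8 chase 'a': 8→18→17→0 ⇒ 1;  out={4}∪out(1)={2,4}
  fail(6) 'aabbaa': from fail(5)=1 chase 'a': 1 ⇒ 2;  out={0}∪out(2)={0,2}

Run:
[0] read 'a'  n0⇒n1  ** P2@[0:0]
[1] read 'a'  n1⇒n2  ** P2@[1:1]
[2] read 'a'  n2⇒n2 (via fail)  ** P2@[2:2]
[3] read 'b'  n2⇒n3
[4] read 'b'  n3⇒n4  ** P1@[2:4],P5@[3:4]
[5] read 'a'  n4⇒n5  ** P2@[5:5]
[6] read 'a'  n5⇒n6  ** P0@[1:6],P2@[6:6]
[7] read 'a'  n6⇒n2 (via fail)  ** P2@[7:7]
[8] read 'b'  n2⇒n3
[9] read 'c'  n3⇒n12 (via fail)
[10] read 'c'  n12⇒n12 (via fail)
[11] read 'a'  n12⇒n13  ** P2@[11:11]
[12] read 'b'  n13⇒n14
[13] read 'b'  n14⇒n15  ** P1@[11:13],P5@[12:13]
[14] read 'a'  n15⇒n16  ** P2@[14:14],P4@[10:14]
[15] read 'b'  n16⇒n7 (via fail)
[16] read 'a'  n7⇒n1 (via fail)  ** P2@[16:16]
[17] read 'a'  n1⇒n2  ** P2@[17:17]
[18] read 'b'  n2⇒n3
[19] read 'b'  n3⇒n4  ** P1@[17:19],P5@[18:19]
[20] read 'b'  n4⇒n18 (via fail)  ** P5@[19:20]
[21] read 'a'  n18⇒n1 (via fail)  ** P2@[21:21]
[22] read 'b'  n1⇒n7
[23] read 'b'  n7⇒n8  ** P1@[21:23],P5@[22:23]
[24] read 'c'  n8⇒n12 (via fail)
[25] read 'b'  n12⇒n17 (via fail)
[26] read 'c'  n17⇒n12 (via fail)
[27] read 'c'  n12⇒n12 (via fail)
[28] read 'a'  n12⇒n13  ** P2@[28:28]
[29] read 'b'  n13⇒n14
[30] read 'b'  n14⇒n15  ** P1@[28:30],P5@[29:30]
[31] read 'a'  n15⇒n16  ** P2@[31:31],P4@[27:31]
[32] read 'c'  n16⇒n9 (via fail)
[33] read 'a'  n9⇒n10  ** P2@[33:33]
[34] read 'b'  n10⇒n14 (via fail)
[35] read 'b'  n14⇒n15  ** P1@[33:35],P5@[34:35]
[36] read 'a'  n15⇒n16  ** P2@[36:36],P4@[32:36]
[37] read 'b'  n16⇒n7 (via fail)
[38] read 'a'  n7⇒n1 (via fail)  ** P2@[38:38]
[39] read 'b'  n1⇒n7
[40] read 'b'  n7⇒n8  ** P1@[38:40],P5@[39:40]
[41] read 'b'  n8⇒n18 (via fail)  ** P5@[40:41]
[42] read 'c'  n18⇒n12 (via fail)
[43] read 'c'  n12⇒n12 (via fail)
[44] read 'c'  n12⇒n12 (via fail)
[45] read 'a'  n12⇒n13  ** P2@[45:45]

Result: [[0,2],[1,2],[2,2],[4,1],[4,5],[5,2],[6,0],[6,2],[7,2],[11,2],[13,1],[13,5],[14,2],[14,4],[16,2],[17,2],[19,1],[19,5],[20,5],[21,2],[23,1],[23,5],[28,2],[30,1],[30,5],[31,2],[31,4],[33,2],[35,1],[35,5],[36,2],[36,4],[38,2],[40,1],[40,5],[41,5],[45,2]]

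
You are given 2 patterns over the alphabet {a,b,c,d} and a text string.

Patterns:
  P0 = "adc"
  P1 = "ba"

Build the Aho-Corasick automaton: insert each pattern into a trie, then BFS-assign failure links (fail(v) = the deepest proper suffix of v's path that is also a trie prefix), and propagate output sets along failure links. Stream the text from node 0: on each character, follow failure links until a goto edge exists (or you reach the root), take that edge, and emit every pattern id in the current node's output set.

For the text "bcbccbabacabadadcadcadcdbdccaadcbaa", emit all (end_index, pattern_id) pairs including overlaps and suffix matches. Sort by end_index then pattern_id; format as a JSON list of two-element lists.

Build:
Trie nodes:
  0='ε' goto a→1 b→4
  1='a' goto d→2
  2='ad' goto c→3
  3='adc' goto ·  ←P0
  4='b' goto a→5
  5='ba' goto ·  ←P1

Failure links (BFS by depth):
  fail(1) 'a': from fail(0)=0 chase 'a': 0 ⇒ 0;  out=∅∪out(0)=∅
  fail(4) 'b': from fail(0)=0 chase 'b': 0 ⇒ 0;  out=∅∪out(0)=∅
  fail(2) 'ad': from fail(1)=0 chase 'd': 0 ⇒ 0;  out=∅∪out(0)=∅
  fail(5) 'ba': from fail(4)=0 chase 'a': 0 ⇒ 1;  out={1}∪out(1)={1}
  fail(3) 'adc': from fail(2)=0 chase 'c': 0 ⇒ 0;  out={0}∪out(0)={0}

Run:
pos 0 'b': at 4
pos 1 'c': at 0 (fail-walked)
pos 2 'b': at 4
pos 3 'c': at 0 (fail-walked)
pos 4 'c': at 0
pos 5 'b': at 4
pos 6 'a': at 5  emit P1@[5:6]
pos 7 'b': at 4 (fail-walked)
pos 8 'a': at 5  emit P1@[7:8]
pos 9 'c': at 0 (fail-walked)
pos 10 'a': at 1
pos 11 'b': at 4 (fail-walked)
pos 12 'a': at 5  emit P1@[11:12]
pos 13 'd': at 2 (fail-walked)
pos 14 'a': at 1 (fail-walked)
pos 15 'd': at 2
pos 16 'c': at 3  emit P0@[14:16]
pos 17 'a': at 1 (fail-walked)
pos 18 'd': at 2
pos 19 'c': at 3  emit P0@[17:19]
pos 20 'a': at 1 (fail-walked)
pos 21 'd': at 2
pos 22 'c': at 3  emit P0@[20:22]
pos 23 'd': at 0 (fail-walked)
pos 24 'b': at 4
pos 25 'd': at 0 (fail-walked)
pos 26 'c': at 0
pos 27 'c': at 0
pos 28 'a': at 1
pos 29 'a': at 1 (fail-walked)
pos 30 'd': at 2
pos 31 'c': at 3  emit P0@[29:31]
pos 32 'b': at 4 (fail-walked)
pos 33 'a': at 5  emit P1@[32:33]
pos 34 'a': at 1 (fail-walked)

All matches (sorted): [[6,1],[8,1],[12,1],[16,0],[19,0],[22,0],[31,0],[33,1]]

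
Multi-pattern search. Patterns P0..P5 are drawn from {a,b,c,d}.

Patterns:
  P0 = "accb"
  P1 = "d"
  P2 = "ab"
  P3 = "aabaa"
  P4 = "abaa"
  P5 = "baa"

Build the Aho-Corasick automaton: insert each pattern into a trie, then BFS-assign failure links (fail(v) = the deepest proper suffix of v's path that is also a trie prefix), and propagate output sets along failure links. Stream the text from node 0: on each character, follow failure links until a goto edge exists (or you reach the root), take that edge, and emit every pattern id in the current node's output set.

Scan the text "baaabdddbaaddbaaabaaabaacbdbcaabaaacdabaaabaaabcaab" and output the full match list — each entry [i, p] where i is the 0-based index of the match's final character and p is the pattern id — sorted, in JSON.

Construct AC machine:
Trie (insert patterns):
  0='ε' goto a→1 b→13 d→5
  1='a' goto a→7 b→6 c→2
  2='ac' goto c→3
  3='acc' goto b→4
  4='accb' goto ·  [P0 ends]
  5='d' goto ·  [P1 ends]
  6='ab' goto a→11  [P2 ends]
  7='aa' goto b→8
  8='aab' goto a→9
  9='aaba' goto a→10
  10='aabaa' goto ·  [P3 ends]
  11='aba' goto a→12
  12='abaa' goto ·  [P4 ends]
  13='b' goto a→14
  14='ba' goto a→15
  15='baa' goto ·  [P5 ends]

Failure links (BFS by depth):
  n1('a'): parent n0 fail=0; on 'a' 0 → fail=0;  out ∅∪∅=∅
  n5('d'): parent n0 fail=0; on 'd' 0 → fail=0;  out {1}∪∅={1}
  n13('b'): parent n0 fail=0; on 'b' 0 → fail=0;  out ∅∪∅=∅
  n2('ac'): parent n1 fail=0; on 'c' 0 → fail=0;  out ∅∪∅=∅
  n6('ab'): parent n1 fail=0; on 'b' 0 → fail=13;  out {2}∪∅={2}
  n7('aa'): parent n1 fail=0; on 'a' 0 → fail=1;  out ∅∪∅=∅
  n14('ba'): parent n13 fail=0; on 'a' 0 → fail=1;  out ∅∪∅=∅
  n3('acc'): parent n2 fail=0; on 'c' 0 → fail=0;  out ∅∪∅=∅
  n8('aab'): parent n7 fail=1; on 'b' 1 → fail=6;  out ∅∪{2}={2}
  n11('aba'): parent n6 fail=13; on 'a' 13 → fail=14;  out ∅∪∅=∅
  n15('baa'): parent n14 fail=1; on 'a' 1 → fail=7;  out {5}∪∅={5}
  n4('accb'): parent n3 fail=0; on 'b' 0 → fail=13;  out {0}∪∅={0}
  n9('aaba'): parent n8 fail=6; on 'a' 6 → fail=11;  out ∅∪∅=∅
  n12('abaa'): parent n11 fail=14; on 'a' 14 → fail=15;  out {4}∪{5}={4,5}
  n10('aabaa'): parent n9 fail=11; on 'a' 11 → fail=12;  out {3}∪{4,5}={3,4,5}

Run:
[0] read 'b'  n0⇒n13
[1] read 'a'  n13⇒n14
[2] read 'a'  n14⇒n15  ** P5@[0:2]
[3] read 'a'  n15⇒n7 ·f
[4] read 'b'  n7⇒n8  ** P2@[3:4]
[5] read 'd'  n8⇒n5 ·f  ** P1@[5:5]
[6] read 'd'  n5⇒n5 ·f  ** P1@[6:6]
[7] read 'd'  n5⇒n5 ·f  ** P1@[7:7]
[8] read 'b'  n5⇒n13 ·f
[9] read 'a'  n13⇒n14
[10] read 'a'  n14⇒n15  ** P5@[8:10]
[11] read 'd'  n15⇒n5 ·f  ** P1@[11:11]
[12] read 'd'  n5⇒n5 ·f  ** P1@[12:12]
[13] read 'b'  n5⇒n13 ·f
[14] read 'a'  n13⇒n14
[15] read 'a'  n14⇒n15  ** P5@[13:15]
[16] read 'a'  n15⇒n7 ·f
[17] read 'b'  n7⇒n8  ** P2@[16:17]
[18] read 'a'  n8⇒n9
[19] read 'a'  n9⇒n10  ** P3@[15:19],P4@[16:19],P5@[17:19]
[20] read 'a'  n10⇒n7 ·f
[21] read 'b'  n7⇒n8  ** P2@[20:21]
[22] read 'a'  n8⇒n9
[23] read 'a'  n9⇒n10  ** P3@[19:23],P4@[20:23],P5@[21:23]
[24] read 'c'  n10⇒n2 ·f
[25] read 'b'  n2⇒n13 ·f
[26] read 'd'  n13⇒n5 ·f  ** P1@[26:26]
[27] read 'b'  n5⇒n13 ·f
[28] read 'c'  n13⇒n0 ·f
[29] read 'a'  n0⇒n1
[30] read 'a'  n1⇒n7
[31] read 'b'  n7⇒n8  ** P2@[30:31]
[32] read 'a'  n8⇒n9
[33] read 'a'  n9⇒n10  ** P3@[29:33],P4@[30:33],P5@[31:33]
[34] read 'a'  n10⇒n7 ·f
[35] read 'c'  n7⇒n2 ·f
[36] read 'd'  n2⇒n5 ·f  ** P1@[36:36]
[37] read 'a'  n5⇒n1 ·f
[38] read 'b'  n1⇒n6  ** P2@[37:38]
[39] read 'a'  n6⇒n11
[40] read 'a'  n11⇒n12  ** P4@[37:40],P5@[38:40]
[41] read 'a'  n12⇒n7 ·f
[42] read 'b'  n7⇒n8  ** P2@[41:42]
[43] read 'a'  n8⇒n9
[44] read 'a'  n9⇒n10  ** P3@[40:44],P4@[41:44],P5@[42:44]
[45] read 'a'  n10⇒n7 ·f
[46] read 'b'  n7⇒n8  ** P2@[45:46]
[47] read 'c'  n8⇒n0 ·f
[48] read 'a'  n0⇒n1
[49] read 'a'  n1⇒n7
[50] read 'b'  n7⇒n8  ** P2@[49:50]

Result: [[2,5],[4,2],[5,1],[6,1],[7,1],[10,5],[11,1],[12,1],[15,5],[17,2],[19,3],[19,4],[19,5],[21,2],[23,3],[23,4],[23,5],[26,1],[31,2],[33,3],[33,4],[33,5],[36,1],[38,2],[40,4],[40,5],[42,2],[44,3],[44,4],[44,5],[46,2],[50,2]]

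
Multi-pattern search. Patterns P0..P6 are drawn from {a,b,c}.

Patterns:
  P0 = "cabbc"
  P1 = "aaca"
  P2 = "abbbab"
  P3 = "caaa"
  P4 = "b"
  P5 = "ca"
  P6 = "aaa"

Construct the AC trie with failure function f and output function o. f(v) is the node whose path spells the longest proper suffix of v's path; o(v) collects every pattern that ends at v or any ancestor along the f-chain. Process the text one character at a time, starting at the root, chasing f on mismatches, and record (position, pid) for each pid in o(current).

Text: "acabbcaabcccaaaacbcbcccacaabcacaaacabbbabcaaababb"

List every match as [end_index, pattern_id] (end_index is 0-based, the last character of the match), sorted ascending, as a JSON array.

Construct AC machine:
Trie nodes:
  n0 'ε': a→6 b→17 c→1
  n1 'c': a→2
  n2 'ca': a→15 b→3  [P5 ends]
  n3 'cab': b→4
  n4 'cabb': c→5
  n5 'cabbc': ·  [P0 ends]
  n6 'a': a→7 b→10
  n7 'aa': a→18 c→8
  n8 'aac': a→9
  n9 'aaca': ·  [P1 ends]
  n10 'ab': b→11
  n11 'abb': b→12
  n12 'abbb': a→13
  n13 'abbba': b→14
  n14 'abbbab': ·  [P2 ends]
  n15 'caa': a→16
  n16 'caaa': ·  [P3 ends]
  n17 'b': ·  [P4 ends]
  n18 'aaa': ·  [P6 ends]

Failure links (BFS by depth):
  n1('c'): parent n0 fail=0; on 'c' 0 → fail=0;  out ∅∪∅=∅
  n6('a'): parent n0 fail=0; on 'a' 0 → fail=0;  out ∅∪∅=∅
  n17('b'): parent n0 fail=0; on 'b' 0 → fail=0;  out {4}∪∅={4}
  n2('ca'): parent n1 fail=0; on 'a' 0 → fail=6;  out {5}∪∅={5}
  n7('aa'): parent n6 fail=0; on 'a' 0 → fail=6;  out ∅∪∅=∅
  n10('ab'): parent n6 fail=0; on 'b' 0 → fail=17;  out ∅∪{4}={4}
  n3('cab'): parent n2 fail=6; on 'b' 6 → fail=10;  out ∅∪{4}={4}
  n8('aac'): parent n7 fail=6; on 'c' 6→0 → fail=1;  out ∅∪∅=∅
  n11('abb'): parent n10 fail=17; on 'b' 17→0 → fail=17;  out ∅∪{4}={4}
  n15('caa'): parent n2 fail=6; on 'a' 6 → fail=7;  out ∅∪∅=∅
  n18('aaa'): parent n7 fail=6; on 'a' 6 → fail=7;  out {6}∪∅={6}
  n4('cabb'): parent n3 fail=10; on 'b' 10 → fail=11;  out ∅∪{4}={4}
  n9('aaca'): parent n8 fail=1; on 'a' 1 → fail=2;  out {1}∪{5}={1,5}
  n12('abbb'): parent n11 fail=17; on 'b' 17→0 → fail=17;  out ∅∪{4}={4}
  n16('caaa'): parent n15 fail=7; on 'a' 7 → fail=18;  out {3}∪{6}={3,6}
  n5('cabbc'): parent n4 fail=11; on 'c' 11→17→0 → fail=1;  out {0}∪∅={0}
  n13('abbba'): parent n12 fail=17; on 'a' 17→0 → fail=6;  out ∅∪∅=∅
  n14('abbbab'): parent n13 fail=6; on 'b' 6 → fail=10;  out {2}∪{4}={2,4}

Text stream:
pos 0 'a': at 6
pos 1 'c': at 1 ·f
pos 2 'a': at 2  → match P5@[1:2]
pos 3 'b': at 3  → match P4@[3:3]
pos 4 'b': at 4  → match P4@[4:4]
pos 5 'c': at 5  → match P0@[1:5]
pos 6 'a': at 2 ·f  → match P5@[5:6]
pos 7 'a': at 15
pos 8 'b': at 10 ·f  → match P4@[8:8]
pos 9 'c': at 1 ·f
pos 10 'c': at 1 ·f
pos 11 'c': at 1 ·f
pos 12 'a': at 2  → match P5@[11:12]
pos 13 'a': at 15
pos 14 'a': at 16  → match P3@[11:14],P6@[12:14]
pos 15 'a': at 18 ·f  → match P6@[13:15]
pos 16 'c': at 8 ·f
pos 17 'b': at 17 ·f  → match P4@[17:17]
pos 18 'c': at 1 ·f
pos 19 'b': at 17 ·f  → match P4@[19:19]
pos 20 'c': at 1 ·f
pos 21 'c': at 1 ·f
pos 22 'c': at 1 ·f
pos 23 'a': at 2  → match P5@[22:23]
pos 24 'c': at 1 ·f
pos 25 'a': at 2  → match P5@[24:25]
pos 26 'a': at 15
pos 27 'b': at 10 ·f  → match P4@[27:27]
pos 28 'c': at 1 ·f
pos 29 'a': at 2  → match P5@[28:29]
pos 30 'c': at 1 ·f
pos 31 'a': at 2  → match P5@[30:31]
pos 32 'a': at 15
pos 33 'a': at 16  → match P3@[30:33],P6@[31:33]
pos 34 'c': at 8 ·f
pos 35 'a': at 9  → match P1@[32:35],P5@[34:35]
pos 36 'b': at 3 ·f  → match P4@[36:36]
pos 37 'b': at 4  → match P4@[37:37]
pos 38 'b': at 12 ·f  → match P4@[38:38]
pos 39 'a': at 13
pos 40 'b': at 14  → match P2@[35:40],P4@[40:40]
pos 41 'c': at 1 ·f
pos 42 'a': at 2  → match P5@[41:42]
pos 43 'a': at 15
pos 44 'a': at 16  → match P3@[41:44],P6@[42:44]
pos 45 'b': at 10 ·f  → match P4@[45:45]
pos 46 'a': at 6 ·f
pos 47 'b': at 10  → match P4@[47:47]
pos 48 'b': at 11  → match P4@[48:48]

Result: [[2,5],[3,4],[4,4],[5,0],[6,5],[8,4],[12,5],[14,3],[14,6],[15,6],[17,4],[19,4],[23,5],[25,5],[27,4],[29,5],[31,5],[33,3],[33,6],[35,1],[35,5],[36,4],[37,4],[38,4],[40,2],[40,4],[42,5],[44,3],[44,6],[45,4],[47,4],[48,4]]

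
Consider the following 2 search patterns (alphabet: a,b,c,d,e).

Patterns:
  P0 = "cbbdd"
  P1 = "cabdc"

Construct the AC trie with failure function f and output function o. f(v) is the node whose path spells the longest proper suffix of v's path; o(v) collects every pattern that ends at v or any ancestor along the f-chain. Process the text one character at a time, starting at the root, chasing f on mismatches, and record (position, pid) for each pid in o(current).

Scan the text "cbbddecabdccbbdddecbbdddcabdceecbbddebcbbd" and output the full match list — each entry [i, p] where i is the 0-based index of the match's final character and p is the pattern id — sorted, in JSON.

Build:
Trie (insert patterns):
  0='ε' goto c→1
  1='c' goto a→6 b→2
  2='cb' goto b→3
  3='cbb' goto d→4
  4='cbbd' goto d→5
  5='cbbdd' goto ·  [P0 ends]
  6='ca' goto b→7
  7='cab' goto d→8
  8='cabd' goto c→9
  9='cabdc' goto ·  [P1 ends]

Failure links (BFS by depth):
  fail(1) 'c': from fail(0)=0 chase 'c': 0 ⇒ 0;  out=∅∪out(0)=∅
  fail(2) 'cb': from fail(1)=0 chase 'b': 0 ⇒ 0;  out=∅∪out(0)=∅
  fail(6) 'ca': from fail(1)=0 chase 'a': 0 ⇒ 0;  out=∅∪out(0)=∅
  fail(3) 'cbb': from fail(2)=0 chase 'b': 0 ⇒ 0;  out=∅∪out(0)=∅
  fail(7) 'cab': from fail(6)=0 chase 'b': 0 ⇒ 0;  out=∅∪out(0)=∅
  fail(4) 'cbbd': from fail(3)=0 chase 'd': 0 ⇒ 0;  out=∅∪out(0)=∅
  fail(8) 'cabd': from fail(7)=0 chase 'd': 0 ⇒ 0;  out=∅∪out(0)=∅
  fail(5) 'cbbdd': from fail(4)=0 chase 'd': 0 ⇒ 0;  out={0}∪out(0)={0}
  fail(9) 'cabdc': from fail(8)=0 chase 'c': 0 ⇒ 1;  out={1}∪out(1)={1}

Run:
i=0 'c': node 0→1
i=1 'b': node 1→2
i=2 'b': node 2→3
i=3 'd': node 3→4
i=4 'd': node 4→5  emit P0@[0:4]
i=5 'e': node 5→0 (via fail)
i=6 'c': node 0→1
i=7 'a': node 1→6
i=8 'b': node 6→7
i=9 'd': node 7→8
i=10 'c': node 8→9  emit P1@[6:10]
i=11 'c': node 9→1 (via fail)
i=12 'b': node 1→2
i=13 'b': node 2→3
i=14 'd': node 3→4
i=15 'd': node 4→5  emit P0@[11:15]
i=16 'd': node 5→0 (via fail)
i=17 'e': node 0→0
i=18 'c': node 0→1
i=19 'b': node 1→2
i=20 'b': node 2→3
i=21 'd': node 3→4
i=22 'd': node 4→5  emit P0@[18:22]
i=23 'd': node 5→0 (via fail)
i=24 'c': node 0→1
i=25 'a': node 1→6
i=26 'b': node 6→7
i=27 'd': node 7→8
i=28 'c': node 8→9  emit P1@[24:28]
i=29 'e': node 9→0 (via fail)
i=30 'e': node 0→0
i=31 'c': node 0→1
i=32 'b': node 1→2
i=33 'b': node 2→3
i=34 'd': node 3→4
i=35 'd': node 4→5  emit P0@[31:35]
i=36 'e': node 5→0 (via fail)
i=37 'b': node 0→0
i=38 'c': node 0→1
i=39 'b': node 1→2
i=40 'b': node 2→3
i=41 'd': node 3→4

Result: [[4,0],[10,1],[15,0],[22,0],[28,1],[35,0]]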